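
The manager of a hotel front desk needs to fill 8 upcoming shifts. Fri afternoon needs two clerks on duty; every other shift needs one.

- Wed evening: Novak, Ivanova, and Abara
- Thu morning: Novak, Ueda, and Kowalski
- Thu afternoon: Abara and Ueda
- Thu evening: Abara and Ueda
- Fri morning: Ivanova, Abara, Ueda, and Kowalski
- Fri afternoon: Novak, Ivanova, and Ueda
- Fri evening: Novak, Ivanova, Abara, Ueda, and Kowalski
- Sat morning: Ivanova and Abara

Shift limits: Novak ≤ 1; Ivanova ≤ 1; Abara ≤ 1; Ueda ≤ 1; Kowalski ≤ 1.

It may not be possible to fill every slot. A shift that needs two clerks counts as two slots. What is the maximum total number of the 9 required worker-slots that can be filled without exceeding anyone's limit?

5

Total capacity across all clerks is 1+1+1+1+1 = 5, and 9 slots are needed, so at most 5 can be filled.
An assignment achieving 5: Wed evening→Novak, Thu morning→Kowalski, Thu afternoon→Abara, Thu evening→Ueda, Sat morning→Ivanova.
Loads: Novak 1/1, Ivanova 1/1, Abara 1/1, Ueda 1/1, Kowalski 1/1.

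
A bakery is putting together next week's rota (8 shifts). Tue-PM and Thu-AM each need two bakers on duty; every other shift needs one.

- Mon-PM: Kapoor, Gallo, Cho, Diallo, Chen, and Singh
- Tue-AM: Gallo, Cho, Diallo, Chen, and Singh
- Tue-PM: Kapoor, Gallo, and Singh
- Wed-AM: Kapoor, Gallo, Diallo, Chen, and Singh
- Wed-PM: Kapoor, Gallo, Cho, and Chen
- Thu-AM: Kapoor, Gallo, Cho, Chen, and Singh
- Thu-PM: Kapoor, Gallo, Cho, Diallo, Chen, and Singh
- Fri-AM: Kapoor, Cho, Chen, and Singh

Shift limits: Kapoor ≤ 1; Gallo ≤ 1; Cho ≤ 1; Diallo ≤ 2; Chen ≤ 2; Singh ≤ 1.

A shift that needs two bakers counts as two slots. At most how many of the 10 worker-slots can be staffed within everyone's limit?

Total capacity across all bakers is 1+1+1+2+2+1 = 8, and 10 slots are needed, so at most 8 can be filled.
An assignment achieving 8: Tue-AM→Diallo, Tue-PM→Kapoor+Gallo, Wed-AM→Diallo, Wed-PM→Cho, Thu-AM→Chen+Singh, Fri-AM→Chen.
Loads: Kapoor 1/1, Gallo 1/1, Cho 1/1, Diallo 2/2, Chen 2/2, Singh 1/1.

8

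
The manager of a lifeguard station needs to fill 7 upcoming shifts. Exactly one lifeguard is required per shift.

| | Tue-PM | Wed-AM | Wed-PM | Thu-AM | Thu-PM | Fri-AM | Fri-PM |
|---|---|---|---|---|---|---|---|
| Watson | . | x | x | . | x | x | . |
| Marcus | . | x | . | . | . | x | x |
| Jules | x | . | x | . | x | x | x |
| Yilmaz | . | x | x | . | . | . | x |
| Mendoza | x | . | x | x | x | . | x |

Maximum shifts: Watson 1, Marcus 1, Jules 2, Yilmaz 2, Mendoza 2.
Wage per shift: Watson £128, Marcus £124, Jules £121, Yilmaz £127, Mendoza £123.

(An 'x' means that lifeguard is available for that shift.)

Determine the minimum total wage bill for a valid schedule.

Thu-AM can only be covered by Mendoza, so that assignment is forced.
Picking the cheapest available lifeguard for each shift independently would cost £852, but that ignores the shift limits.
An optimal schedule: Tue-PM→Jules, Wed-AM→Marcus, Wed-PM→Yilmaz, Thu-AM→Mendoza, Thu-PM→Mendoza, Fri-AM→Jules, Fri-PM→Yilmaz.
Total: 121 + 124 + 127 + 123 + 123 + 121 + 127 = £866.

£866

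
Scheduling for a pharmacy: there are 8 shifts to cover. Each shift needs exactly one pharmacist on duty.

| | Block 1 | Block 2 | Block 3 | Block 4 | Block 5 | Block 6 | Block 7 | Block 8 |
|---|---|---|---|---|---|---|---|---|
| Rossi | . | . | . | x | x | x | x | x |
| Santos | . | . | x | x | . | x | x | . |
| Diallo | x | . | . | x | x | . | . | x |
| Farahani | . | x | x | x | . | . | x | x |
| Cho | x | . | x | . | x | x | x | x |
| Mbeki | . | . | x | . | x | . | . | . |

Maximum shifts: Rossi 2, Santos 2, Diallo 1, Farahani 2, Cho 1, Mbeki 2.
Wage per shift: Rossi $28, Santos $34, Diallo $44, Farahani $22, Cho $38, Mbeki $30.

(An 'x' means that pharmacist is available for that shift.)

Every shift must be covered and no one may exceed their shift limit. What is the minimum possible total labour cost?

$232

Block 2 can only be covered by Farahani, so that assignment is forced.
Picking the cheapest available pharmacist for each shift independently would cost $204, but that ignores the shift limits.
An optimal schedule: Block 1→Cho, Block 2→Farahani, Block 3→Mbeki, Block 4→Farahani, Block 5→Mbeki, Block 6→Rossi, Block 7→Santos, Block 8→Rossi.
Total: 38 + 22 + 30 + 22 + 30 + 28 + 34 + 28 = $232.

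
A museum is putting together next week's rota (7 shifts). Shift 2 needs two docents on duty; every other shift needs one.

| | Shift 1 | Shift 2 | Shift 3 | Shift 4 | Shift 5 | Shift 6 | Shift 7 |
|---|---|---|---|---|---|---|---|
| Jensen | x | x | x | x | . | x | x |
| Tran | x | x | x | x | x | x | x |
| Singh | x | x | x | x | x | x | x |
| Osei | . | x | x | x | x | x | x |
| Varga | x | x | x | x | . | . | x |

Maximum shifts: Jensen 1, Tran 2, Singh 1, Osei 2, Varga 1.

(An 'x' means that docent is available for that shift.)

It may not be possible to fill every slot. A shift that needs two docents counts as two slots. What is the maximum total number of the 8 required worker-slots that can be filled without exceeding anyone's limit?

Total capacity across all docents is 1+2+1+2+1 = 7, and 8 slots are needed, so at most 7 can be filled.
An assignment achieving 7: Shift 1→Jensen, Shift 2→Singh+Osei, Shift 3→Osei, Shift 4→Varga, Shift 5→Tran, Shift 6→Tran.
Loads: Jensen 1/1, Tran 2/2, Singh 1/1, Osei 2/2, Varga 1/1.

7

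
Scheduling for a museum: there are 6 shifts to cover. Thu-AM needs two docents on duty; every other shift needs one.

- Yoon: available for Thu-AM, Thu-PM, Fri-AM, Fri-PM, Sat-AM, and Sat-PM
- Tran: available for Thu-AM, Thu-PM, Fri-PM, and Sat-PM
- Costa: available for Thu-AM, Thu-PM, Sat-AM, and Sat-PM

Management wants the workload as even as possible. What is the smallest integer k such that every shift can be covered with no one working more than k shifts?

3

With 3 docents and 7 worker-slots to fill, someone must work at least ⌈7/3⌉ = 3 shifts, so k ≥ 3.
k = 3 works: Thu-AM→Tran+Costa, Thu-PM→Tran, Fri-AM→Yoon, Fri-PM→Yoon, Sat-AM→Yoon, Sat-PM→Tran.
Loads: Yoon 3, Tran 3, Costa 1 — all ≤ 3.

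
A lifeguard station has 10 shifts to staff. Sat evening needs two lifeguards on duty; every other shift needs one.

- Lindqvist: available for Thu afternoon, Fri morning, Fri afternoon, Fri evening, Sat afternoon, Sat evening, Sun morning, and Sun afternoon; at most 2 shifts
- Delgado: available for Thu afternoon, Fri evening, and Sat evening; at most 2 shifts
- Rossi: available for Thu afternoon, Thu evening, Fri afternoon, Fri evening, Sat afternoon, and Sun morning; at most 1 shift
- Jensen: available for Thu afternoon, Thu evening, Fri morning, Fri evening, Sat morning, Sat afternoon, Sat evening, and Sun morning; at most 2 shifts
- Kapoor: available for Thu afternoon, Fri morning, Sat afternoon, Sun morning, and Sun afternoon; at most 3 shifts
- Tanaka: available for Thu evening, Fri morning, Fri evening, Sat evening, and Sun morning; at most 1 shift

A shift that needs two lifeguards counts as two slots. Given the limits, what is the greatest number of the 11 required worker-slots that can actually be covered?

11

Total capacity across all lifeguards is 2+2+1+2+3+1 = 11, and 11 slots are needed, so at most 11 can be filled.
An assignment achieving 11: Thu afternoon→Kapoor, Thu evening→Rossi, Fri morning→Jensen, Fri afternoon→Lindqvist, Fri evening→Delgado, Sat morning→Jensen, Sat afternoon→Kapoor, Sat evening→Delgado+Tanaka, Sun morning→Kapoor, Sun afternoon→Lindqvist.
Loads: Lindqvist 2/2, Delgado 2/2, Rossi 1/1, Jensen 2/2, Kapoor 3/3, Tanaka 1/1.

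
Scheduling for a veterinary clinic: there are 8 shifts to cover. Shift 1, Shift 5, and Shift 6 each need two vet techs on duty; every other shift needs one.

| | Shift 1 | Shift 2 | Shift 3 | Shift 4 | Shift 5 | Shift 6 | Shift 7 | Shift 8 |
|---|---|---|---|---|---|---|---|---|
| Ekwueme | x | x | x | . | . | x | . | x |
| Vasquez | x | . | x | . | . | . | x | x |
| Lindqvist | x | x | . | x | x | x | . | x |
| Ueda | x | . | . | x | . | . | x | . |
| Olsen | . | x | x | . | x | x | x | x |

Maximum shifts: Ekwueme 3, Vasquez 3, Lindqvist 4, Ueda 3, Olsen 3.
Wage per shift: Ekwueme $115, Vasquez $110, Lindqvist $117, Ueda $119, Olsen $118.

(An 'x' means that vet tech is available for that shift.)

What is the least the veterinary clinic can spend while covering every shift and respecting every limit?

Shift 5 can only be covered by Lindqvist and Olsen, so that assignment is forced.
Picking the cheapest available vet tech for each shift independently would cost $1254, but that ignores the shift limits.
An optimal schedule: Shift 1→Vasquez+Lindqvist, Shift 2→Ekwueme, Shift 3→Ekwueme, Shift 4→Lindqvist, Shift 5→Lindqvist+Olsen, Shift 6→Ekwueme+Lindqvist, Shift 7→Vasquez, Shift 8→Vasquez.
Total: 110 + 117 + 115 + 115 + 117 + 117 + 118 + 115 + 117 + 110 + 110 = $1261.

$1261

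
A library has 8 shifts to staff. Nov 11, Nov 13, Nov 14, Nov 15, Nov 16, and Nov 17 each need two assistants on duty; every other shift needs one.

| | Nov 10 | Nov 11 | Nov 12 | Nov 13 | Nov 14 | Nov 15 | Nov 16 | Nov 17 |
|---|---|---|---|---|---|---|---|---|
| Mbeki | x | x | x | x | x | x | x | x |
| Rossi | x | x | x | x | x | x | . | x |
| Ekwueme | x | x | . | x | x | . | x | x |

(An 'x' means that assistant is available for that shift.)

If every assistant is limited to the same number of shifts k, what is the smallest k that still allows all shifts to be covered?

With 3 assistants and 14 worker-slots to fill, someone must work at least ⌈14/3⌉ = 5 shifts, so k ≥ 5.
k = 5 works: Nov 10→Mbeki, Nov 11→Mbeki+Rossi, Nov 12→Mbeki, Nov 13→Rossi+Ekwueme, Nov 14→Rossi+Ekwueme, Nov 15→Mbeki+Rossi, Nov 16→Mbeki+Ekwueme, Nov 17→Rossi+Ekwueme.
Loads: Mbeki 5, Rossi 5, Ekwueme 4 — all ≤ 5.

5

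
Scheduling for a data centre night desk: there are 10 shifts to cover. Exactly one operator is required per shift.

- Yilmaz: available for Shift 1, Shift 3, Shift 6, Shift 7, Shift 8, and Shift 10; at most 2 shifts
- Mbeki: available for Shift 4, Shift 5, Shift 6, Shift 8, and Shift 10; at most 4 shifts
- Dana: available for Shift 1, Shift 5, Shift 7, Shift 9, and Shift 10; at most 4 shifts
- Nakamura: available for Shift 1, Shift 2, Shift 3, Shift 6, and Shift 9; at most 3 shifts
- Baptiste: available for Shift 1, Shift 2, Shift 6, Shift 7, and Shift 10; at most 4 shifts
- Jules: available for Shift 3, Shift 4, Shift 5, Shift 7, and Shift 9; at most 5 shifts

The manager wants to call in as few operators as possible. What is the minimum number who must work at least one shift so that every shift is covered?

3

10 slots to fill and no one can take more than 5, so at least ⌈10/5⌉ = 2 operators are needed.
Any 2 operators together have capacity at most 5+4 = 9 < 10 slots, so 2 can never suffice.
Yilmaz, Nakamura, and Jules alone can cover everything: Shift 1→Nakamura, Shift 2→Nakamura, Shift 3→Jules, Shift 4→Jules, Shift 5→Jules, Shift 6→Nakamura, Shift 7→Jules, Shift 8→Yilmaz, Shift 9→Jules, Shift 10→Yilmaz.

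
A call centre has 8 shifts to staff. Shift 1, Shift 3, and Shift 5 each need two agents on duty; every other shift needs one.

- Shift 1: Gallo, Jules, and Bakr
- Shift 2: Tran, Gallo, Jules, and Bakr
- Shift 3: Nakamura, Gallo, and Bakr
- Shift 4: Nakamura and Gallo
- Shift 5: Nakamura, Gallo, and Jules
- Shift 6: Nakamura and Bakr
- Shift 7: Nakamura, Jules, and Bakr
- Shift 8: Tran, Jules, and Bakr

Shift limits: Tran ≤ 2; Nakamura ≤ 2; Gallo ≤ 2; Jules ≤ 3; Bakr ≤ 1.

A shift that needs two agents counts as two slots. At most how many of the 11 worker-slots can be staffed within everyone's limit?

Total capacity across all agents is 2+2+2+3+1 = 10, and 11 slots are needed, so at most 10 can be filled.
An assignment achieving 10: Shift 1→Gallo+Jules, Shift 2→Tran, Shift 3→Gallo+Bakr, Shift 4→Nakamura, Shift 5→Jules, Shift 6→Nakamura, Shift 7→Jules, Shift 8→Tran.
Loads: Tran 2/2, Nakamura 2/2, Gallo 2/2, Jules 3/3, Bakr 1/1.

10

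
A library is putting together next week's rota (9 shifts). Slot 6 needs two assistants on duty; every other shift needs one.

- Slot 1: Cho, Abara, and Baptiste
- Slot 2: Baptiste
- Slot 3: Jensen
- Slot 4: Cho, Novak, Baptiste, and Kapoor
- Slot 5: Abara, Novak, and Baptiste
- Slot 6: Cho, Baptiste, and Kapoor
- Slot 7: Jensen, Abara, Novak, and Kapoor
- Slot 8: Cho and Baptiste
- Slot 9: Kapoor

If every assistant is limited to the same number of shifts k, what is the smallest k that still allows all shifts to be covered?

2

With 6 assistants and 10 worker-slots to fill, someone must work at least ⌈10/6⌉ = 2 shifts, so k ≥ 2.
k = 2 works: Slot 1→Cho, Slot 2→Baptiste, Slot 3→Jensen, Slot 4→Novak, Slot 5→Abara, Slot 6→Baptiste+Kapoor, Slot 7→Jensen, Slot 8→Cho, Slot 9→Kapoor.
Loads: Cho 2, Jensen 2, Abara 1, Novak 1, Baptiste 2, Kapoor 2 — all ≤ 2.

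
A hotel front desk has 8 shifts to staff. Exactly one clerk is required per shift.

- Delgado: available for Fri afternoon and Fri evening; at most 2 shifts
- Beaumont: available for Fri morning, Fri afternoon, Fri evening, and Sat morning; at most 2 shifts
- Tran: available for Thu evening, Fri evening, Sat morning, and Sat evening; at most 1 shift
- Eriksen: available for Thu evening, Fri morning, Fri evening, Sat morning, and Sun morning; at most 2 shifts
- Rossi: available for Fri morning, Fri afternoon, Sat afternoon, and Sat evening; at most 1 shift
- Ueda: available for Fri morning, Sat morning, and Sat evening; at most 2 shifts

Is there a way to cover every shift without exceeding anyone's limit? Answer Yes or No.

Yes

Sat afternoon can only be covered by Rossi, so that assignment is forced.
Sun morning can only be covered by Eriksen, so that assignment is forced.
One valid schedule: Thu evening→Tran, Fri morning→Beaumont, Fri afternoon→Delgado, Fri evening→Delgado, Sat morning→Beaumont, Sat afternoon→Rossi, Sat evening→Ueda, Sun morning→Eriksen.
Loads: Delgado 2/2, Beaumont 2/2, Tran 1/1, Eriksen 1/2, Rossi 1/1, Ueda 1/2 — all within limits.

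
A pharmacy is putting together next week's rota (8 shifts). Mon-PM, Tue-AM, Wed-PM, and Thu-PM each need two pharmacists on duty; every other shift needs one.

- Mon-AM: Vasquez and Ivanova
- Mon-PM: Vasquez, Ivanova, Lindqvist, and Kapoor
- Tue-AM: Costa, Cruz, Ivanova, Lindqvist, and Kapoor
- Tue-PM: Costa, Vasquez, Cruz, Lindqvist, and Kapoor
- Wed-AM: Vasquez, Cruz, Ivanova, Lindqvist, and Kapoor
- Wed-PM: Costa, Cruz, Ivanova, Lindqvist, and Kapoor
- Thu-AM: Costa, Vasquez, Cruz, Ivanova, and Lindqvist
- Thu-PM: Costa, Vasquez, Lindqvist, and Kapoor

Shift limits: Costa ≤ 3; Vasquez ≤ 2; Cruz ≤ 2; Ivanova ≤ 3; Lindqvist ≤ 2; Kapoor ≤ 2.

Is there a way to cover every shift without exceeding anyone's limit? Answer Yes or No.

One valid schedule: Mon-AM→Vasquez, Mon-PM→Ivanova+Lindqvist, Tue-AM→Cruz+Ivanova, Tue-PM→Costa, Wed-AM→Vasquez, Wed-PM→Cruz+Ivanova, Thu-AM→Costa, Thu-PM→Costa+Lindqvist.
Loads: Costa 3/3, Vasquez 2/2, Cruz 2/2, Ivanova 3/3, Lindqvist 2/2, Kapoor 0/2 — all within limits.

Yes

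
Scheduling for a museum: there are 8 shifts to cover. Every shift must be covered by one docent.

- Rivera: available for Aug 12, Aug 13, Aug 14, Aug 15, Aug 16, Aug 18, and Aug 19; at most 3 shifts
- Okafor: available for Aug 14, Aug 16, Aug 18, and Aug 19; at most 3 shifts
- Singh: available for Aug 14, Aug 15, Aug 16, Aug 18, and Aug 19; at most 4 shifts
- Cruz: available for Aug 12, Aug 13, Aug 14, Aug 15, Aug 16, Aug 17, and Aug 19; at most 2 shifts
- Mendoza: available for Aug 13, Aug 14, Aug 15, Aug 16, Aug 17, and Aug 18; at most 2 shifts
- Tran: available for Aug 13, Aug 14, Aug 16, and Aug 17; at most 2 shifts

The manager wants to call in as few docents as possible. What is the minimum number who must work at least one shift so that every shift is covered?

3

8 slots to fill and no one can take more than 4, so at least ⌈8/4⌉ = 2 docents are needed.
Any 2 docents together have capacity at most 4+3 = 7 < 8 slots, so 2 can never suffice.
Rivera, Okafor, and Cruz alone can cover everything: Aug 12→Rivera, Aug 13→Rivera, Aug 14→Okafor, Aug 15→Rivera, Aug 16→Okafor, Aug 17→Cruz, Aug 18→Okafor, Aug 19→Cruz.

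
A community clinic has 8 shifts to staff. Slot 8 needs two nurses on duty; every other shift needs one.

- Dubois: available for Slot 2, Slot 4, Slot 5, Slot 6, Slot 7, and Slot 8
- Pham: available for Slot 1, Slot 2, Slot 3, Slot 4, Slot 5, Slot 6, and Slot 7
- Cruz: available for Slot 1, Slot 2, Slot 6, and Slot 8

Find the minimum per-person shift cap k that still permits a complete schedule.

With 3 nurses and 9 worker-slots to fill, someone must work at least ⌈9/3⌉ = 3 shifts, so k ≥ 3.
k = 3 works: Slot 1→Pham, Slot 2→Cruz, Slot 3→Pham, Slot 4→Dubois, Slot 5→Dubois, Slot 6→Cruz, Slot 7→Pham, Slot 8→Dubois+Cruz.
Loads: Dubois 3, Pham 3, Cruz 3 — all ≤ 3.

3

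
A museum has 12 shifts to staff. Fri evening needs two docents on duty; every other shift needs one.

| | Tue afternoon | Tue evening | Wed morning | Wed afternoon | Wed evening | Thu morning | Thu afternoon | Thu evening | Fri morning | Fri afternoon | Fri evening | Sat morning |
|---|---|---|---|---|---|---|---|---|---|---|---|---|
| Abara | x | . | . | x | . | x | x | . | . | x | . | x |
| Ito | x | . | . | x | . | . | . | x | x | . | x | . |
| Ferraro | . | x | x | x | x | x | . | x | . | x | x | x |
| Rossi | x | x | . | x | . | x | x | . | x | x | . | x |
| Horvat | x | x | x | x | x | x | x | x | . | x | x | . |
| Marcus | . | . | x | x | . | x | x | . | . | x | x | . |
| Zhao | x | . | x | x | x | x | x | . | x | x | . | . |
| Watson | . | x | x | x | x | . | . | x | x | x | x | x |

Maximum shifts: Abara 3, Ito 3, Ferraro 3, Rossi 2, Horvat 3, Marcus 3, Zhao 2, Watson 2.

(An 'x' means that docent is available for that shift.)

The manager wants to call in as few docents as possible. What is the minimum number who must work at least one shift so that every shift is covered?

13 slots to fill and no one can take more than 3, so at least ⌈13/3⌉ = 5 docents are needed.
Abara, Ito, Ferraro, Rossi, and Horvat alone can cover everything: Tue afternoon→Abara, Tue evening→Ferraro, Wed morning→Ferraro, Wed afternoon→Horvat, Wed evening→Ferraro, Thu morning→Rossi, Thu afternoon→Abara, Thu evening→Ito, Fri morning→Ito, Fri afternoon→Rossi, Fri evening→Ito+Horvat, Sat morning→Abara.

5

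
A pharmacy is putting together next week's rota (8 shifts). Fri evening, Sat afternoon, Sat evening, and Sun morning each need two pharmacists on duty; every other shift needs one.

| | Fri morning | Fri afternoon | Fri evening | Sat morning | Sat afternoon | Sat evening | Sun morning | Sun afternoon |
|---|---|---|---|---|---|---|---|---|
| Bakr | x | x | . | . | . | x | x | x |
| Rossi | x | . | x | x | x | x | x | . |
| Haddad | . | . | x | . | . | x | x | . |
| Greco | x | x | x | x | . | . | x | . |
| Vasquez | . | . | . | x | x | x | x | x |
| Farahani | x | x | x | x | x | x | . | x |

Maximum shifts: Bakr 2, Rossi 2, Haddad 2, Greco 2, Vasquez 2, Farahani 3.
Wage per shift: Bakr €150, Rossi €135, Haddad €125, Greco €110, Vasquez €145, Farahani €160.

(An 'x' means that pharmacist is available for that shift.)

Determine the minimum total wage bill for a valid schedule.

Picking the cheapest available pharmacist for each shift independently would cost €1485, but that ignores the shift limits.
An optimal schedule: Fri morning→Rossi, Fri afternoon→Bakr, Fri evening→Haddad+Farahani, Sat morning→Greco, Sat afternoon→Rossi+Vasquez, Sat evening→Haddad+Farahani, Sun morning→Greco+Vasquez, Sun afternoon→Bakr.
Total: 135 + 150 + 125 + 160 + 110 + 135 + 145 + 125 + 160 + 110 + 145 + 150 = €1650.

€1650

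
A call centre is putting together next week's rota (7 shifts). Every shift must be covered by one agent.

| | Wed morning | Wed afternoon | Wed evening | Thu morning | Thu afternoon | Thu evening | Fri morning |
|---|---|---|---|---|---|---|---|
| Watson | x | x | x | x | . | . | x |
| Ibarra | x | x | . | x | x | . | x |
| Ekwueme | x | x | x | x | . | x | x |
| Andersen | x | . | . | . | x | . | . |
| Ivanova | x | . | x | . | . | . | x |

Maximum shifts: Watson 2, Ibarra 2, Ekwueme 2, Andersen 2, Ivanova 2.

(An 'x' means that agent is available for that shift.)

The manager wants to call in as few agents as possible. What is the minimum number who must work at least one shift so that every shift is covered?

7 slots to fill and no one can take more than 2, so at least ⌈7/2⌉ = 4 agents are needed.
Watson, Ibarra, Ekwueme, and Andersen alone can cover everything: Wed morning→Andersen, Wed afternoon→Watson, Wed evening→Watson, Thu morning→Ibarra, Thu afternoon→Ibarra, Thu evening→Ekwueme, Fri morning→Ekwueme.

4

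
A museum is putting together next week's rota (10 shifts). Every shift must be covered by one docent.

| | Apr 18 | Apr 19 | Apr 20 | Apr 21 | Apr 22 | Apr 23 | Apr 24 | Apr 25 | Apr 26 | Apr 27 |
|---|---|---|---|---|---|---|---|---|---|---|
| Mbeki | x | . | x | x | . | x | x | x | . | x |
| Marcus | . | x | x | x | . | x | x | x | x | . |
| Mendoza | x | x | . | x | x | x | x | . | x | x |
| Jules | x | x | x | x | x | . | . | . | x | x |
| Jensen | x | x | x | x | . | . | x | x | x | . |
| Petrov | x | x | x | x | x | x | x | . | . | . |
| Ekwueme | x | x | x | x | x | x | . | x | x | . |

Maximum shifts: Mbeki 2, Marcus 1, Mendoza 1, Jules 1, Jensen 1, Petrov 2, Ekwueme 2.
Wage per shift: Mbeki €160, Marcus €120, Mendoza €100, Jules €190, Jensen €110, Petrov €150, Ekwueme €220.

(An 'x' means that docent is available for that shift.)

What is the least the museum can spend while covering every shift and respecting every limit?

Picking the cheapest available docent for each shift independently would cost €1020, but that ignores the shift limits.
An optimal schedule: Apr 18→Petrov, Apr 19→Petrov, Apr 20→Ekwueme, Apr 21→Ekwueme, Apr 22→Mendoza, Apr 23→Marcus, Apr 24→Jensen, Apr 25→Mbeki, Apr 26→Jules, Apr 27→Mbeki.
Total: 150 + 150 + 220 + 220 + 100 + 120 + 110 + 160 + 190 + 160 = €1580.

€1580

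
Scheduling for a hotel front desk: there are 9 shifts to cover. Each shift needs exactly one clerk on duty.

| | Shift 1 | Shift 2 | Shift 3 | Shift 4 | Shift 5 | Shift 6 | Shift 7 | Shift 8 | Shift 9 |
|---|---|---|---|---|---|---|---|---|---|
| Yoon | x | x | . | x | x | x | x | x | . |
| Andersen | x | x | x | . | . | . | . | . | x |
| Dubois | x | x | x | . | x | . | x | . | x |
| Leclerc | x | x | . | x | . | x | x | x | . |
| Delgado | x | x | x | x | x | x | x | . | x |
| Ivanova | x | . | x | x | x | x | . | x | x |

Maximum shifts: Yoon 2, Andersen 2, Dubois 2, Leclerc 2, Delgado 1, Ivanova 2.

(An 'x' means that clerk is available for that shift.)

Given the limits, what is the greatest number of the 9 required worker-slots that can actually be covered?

Total capacity across all clerks is 2+2+2+2+1+2 = 11, and 9 slots are needed, so at most 9 can be filled.
An assignment achieving 9: Shift 1→Delgado, Shift 2→Leclerc, Shift 3→Andersen, Shift 4→Yoon, Shift 5→Dubois, Shift 6→Leclerc, Shift 7→Dubois, Shift 8→Yoon, Shift 9→Andersen.
Loads: Yoon 2/2, Andersen 2/2, Dubois 2/2, Leclerc 2/2, Delgado 1/1, Ivanova 0/2.

9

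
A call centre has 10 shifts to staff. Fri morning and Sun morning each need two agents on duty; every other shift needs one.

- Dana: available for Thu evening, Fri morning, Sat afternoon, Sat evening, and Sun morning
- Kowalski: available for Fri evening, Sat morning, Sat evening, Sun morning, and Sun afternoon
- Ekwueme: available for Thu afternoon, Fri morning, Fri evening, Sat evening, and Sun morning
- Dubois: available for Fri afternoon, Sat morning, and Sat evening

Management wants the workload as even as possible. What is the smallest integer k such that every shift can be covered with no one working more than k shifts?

3

With 4 agents and 12 worker-slots to fill, someone must work at least ⌈12/4⌉ = 3 shifts, so k ≥ 3.
k = 3 works: Thu afternoon→Ekwueme, Thu evening→Dana, Fri morning→Dana+Ekwueme, Fri afternoon→Dubois, Fri evening→Kowalski, Sat morning→Dubois, Sat afternoon→Dana, Sat evening→Dubois, Sun morning→Kowalski+Ekwueme, Sun afternoon→Kowalski.
Loads: Dana 3, Kowalski 3, Ekwueme 3, Dubois 3 — all ≤ 3.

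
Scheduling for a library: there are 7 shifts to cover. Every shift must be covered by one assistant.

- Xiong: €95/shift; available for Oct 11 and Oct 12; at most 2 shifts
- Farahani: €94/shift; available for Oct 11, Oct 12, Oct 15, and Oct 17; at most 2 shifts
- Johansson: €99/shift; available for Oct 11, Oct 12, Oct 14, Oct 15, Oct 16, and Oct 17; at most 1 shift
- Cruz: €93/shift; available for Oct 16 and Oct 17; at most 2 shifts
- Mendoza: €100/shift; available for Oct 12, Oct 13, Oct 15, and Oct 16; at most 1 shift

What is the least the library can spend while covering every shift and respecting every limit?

Oct 13 can only be covered by Mendoza, so that assignment is forced.
Oct 14 can only be covered by Johansson, so that assignment is forced.
Picking the cheapest available assistant for each shift independently would cost €667, but that ignores the shift limits.
An optimal schedule: Oct 11→Farahani, Oct 12→Xiong, Oct 13→Mendoza, Oct 14→Johansson, Oct 15→Farahani, Oct 16→Cruz, Oct 17→Cruz.
Total: 94 + 95 + 100 + 99 + 94 + 93 + 93 = €668.

€668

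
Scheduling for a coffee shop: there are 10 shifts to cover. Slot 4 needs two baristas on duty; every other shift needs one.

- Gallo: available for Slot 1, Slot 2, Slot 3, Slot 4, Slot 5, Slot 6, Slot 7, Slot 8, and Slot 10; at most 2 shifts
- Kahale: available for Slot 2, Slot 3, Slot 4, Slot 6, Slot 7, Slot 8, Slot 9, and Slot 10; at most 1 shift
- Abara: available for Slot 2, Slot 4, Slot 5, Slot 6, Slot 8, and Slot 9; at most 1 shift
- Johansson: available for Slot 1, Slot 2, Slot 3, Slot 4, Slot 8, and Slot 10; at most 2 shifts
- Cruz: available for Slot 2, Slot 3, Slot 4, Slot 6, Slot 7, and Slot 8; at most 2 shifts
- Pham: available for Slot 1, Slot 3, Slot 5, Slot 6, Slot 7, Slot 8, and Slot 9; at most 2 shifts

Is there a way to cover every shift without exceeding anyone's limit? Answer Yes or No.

No

Total capacity is 2+1+1+2+2+2 = 10 but 11 worker-slots are needed — infeasible.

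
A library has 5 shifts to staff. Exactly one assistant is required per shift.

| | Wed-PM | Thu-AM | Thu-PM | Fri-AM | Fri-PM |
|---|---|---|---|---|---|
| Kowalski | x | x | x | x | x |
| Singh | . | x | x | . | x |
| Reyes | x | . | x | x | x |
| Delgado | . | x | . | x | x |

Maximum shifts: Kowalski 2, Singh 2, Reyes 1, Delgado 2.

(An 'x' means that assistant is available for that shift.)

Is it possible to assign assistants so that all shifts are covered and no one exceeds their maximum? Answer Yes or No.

Yes

One valid schedule: Wed-PM→Kowalski, Thu-AM→Kowalski, Thu-PM→Singh, Fri-AM→Reyes, Fri-PM→Singh.
Loads: Kowalski 2/2, Singh 2/2, Reyes 1/1, Delgado 0/2 — all within limits.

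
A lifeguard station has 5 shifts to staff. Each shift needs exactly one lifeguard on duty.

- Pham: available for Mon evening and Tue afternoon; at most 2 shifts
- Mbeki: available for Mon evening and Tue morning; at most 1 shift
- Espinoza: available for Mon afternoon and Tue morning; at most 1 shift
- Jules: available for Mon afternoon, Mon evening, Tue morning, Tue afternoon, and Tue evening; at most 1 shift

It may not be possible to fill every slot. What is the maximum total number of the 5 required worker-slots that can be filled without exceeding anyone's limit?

Total capacity across all lifeguards is 2+1+1+1 = 5, and 5 slots are needed, so at most 5 can be filled.
An assignment achieving 5: Mon afternoon→Espinoza, Mon evening→Pham, Tue morning→Mbeki, Tue afternoon→Pham, Tue evening→Jules.
Loads: Pham 2/2, Mbeki 1/1, Espinoza 1/1, Jules 1/1.

5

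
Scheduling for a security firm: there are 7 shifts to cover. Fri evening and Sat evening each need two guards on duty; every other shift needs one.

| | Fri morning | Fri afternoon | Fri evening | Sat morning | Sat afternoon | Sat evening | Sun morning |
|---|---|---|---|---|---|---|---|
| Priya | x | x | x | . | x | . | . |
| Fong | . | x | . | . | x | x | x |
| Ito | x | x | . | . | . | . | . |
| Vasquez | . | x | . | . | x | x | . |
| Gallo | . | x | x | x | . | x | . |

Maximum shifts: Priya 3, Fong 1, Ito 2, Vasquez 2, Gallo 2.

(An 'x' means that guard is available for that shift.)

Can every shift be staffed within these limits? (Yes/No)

No

Total capacity is 10 and 9 slots are needed, so capacity alone doesn't rule it out.
Shifts {Fri evening, Sat morning, Sat evening, Sun morning} need 6 worker-slots in total, but the guards available for any of those shifts (Priya, Fong, Vasquez, and Gallo) can supply at most 5 among them. So no valid schedule exists.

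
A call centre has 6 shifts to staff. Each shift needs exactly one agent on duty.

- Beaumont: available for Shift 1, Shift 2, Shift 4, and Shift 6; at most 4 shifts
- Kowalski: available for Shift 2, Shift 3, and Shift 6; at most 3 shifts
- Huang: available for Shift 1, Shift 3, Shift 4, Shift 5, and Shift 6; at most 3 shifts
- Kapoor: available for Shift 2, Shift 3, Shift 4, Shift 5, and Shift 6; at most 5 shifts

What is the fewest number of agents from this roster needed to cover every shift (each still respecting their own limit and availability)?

2

6 slots to fill and no one can take more than 5, so at least ⌈6/5⌉ = 2 agents are needed.
Beaumont and Huang alone can cover everything: Shift 1→Beaumont, Shift 2→Beaumont, Shift 3→Huang, Shift 4→Beaumont, Shift 5→Huang, Shift 6→Beaumont.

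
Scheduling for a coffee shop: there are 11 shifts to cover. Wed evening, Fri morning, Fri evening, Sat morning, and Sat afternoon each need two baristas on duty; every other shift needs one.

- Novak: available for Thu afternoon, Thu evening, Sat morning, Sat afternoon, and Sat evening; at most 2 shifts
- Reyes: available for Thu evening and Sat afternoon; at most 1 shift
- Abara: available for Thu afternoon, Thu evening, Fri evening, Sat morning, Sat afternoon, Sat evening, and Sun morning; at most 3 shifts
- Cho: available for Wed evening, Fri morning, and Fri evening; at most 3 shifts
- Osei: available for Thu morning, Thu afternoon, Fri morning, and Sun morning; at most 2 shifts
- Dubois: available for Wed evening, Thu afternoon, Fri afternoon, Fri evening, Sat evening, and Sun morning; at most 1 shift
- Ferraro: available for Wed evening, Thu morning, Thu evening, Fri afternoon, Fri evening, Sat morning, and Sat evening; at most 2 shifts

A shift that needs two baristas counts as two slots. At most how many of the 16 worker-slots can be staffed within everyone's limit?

14

Total capacity across all baristas is 2+1+3+3+2+1+2 = 14, and 16 slots are needed, so at most 14 can be filled.
An assignment achieving 14: Wed evening→Cho+Ferraro, Thu morning→Osei, Thu afternoon→Abara, Thu evening→Ferraro, Fri morning→Cho+Osei, Fri afternoon→Dubois, Fri evening→Cho, Sat morning→Novak+Abara, Sat afternoon→Novak+Reyes, Sun morning→Abara.
Loads: Novak 2/2, Reyes 1/1, Abara 3/3, Cho 3/3, Osei 2/2, Dubois 1/1, Ferraro 2/2.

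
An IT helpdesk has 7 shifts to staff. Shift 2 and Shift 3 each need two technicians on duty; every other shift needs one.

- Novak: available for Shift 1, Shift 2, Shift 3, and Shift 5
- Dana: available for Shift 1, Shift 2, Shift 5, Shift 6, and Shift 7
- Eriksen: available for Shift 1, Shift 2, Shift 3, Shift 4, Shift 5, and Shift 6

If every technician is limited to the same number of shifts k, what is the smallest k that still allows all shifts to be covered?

3

With 3 technicians and 9 worker-slots to fill, someone must work at least ⌈9/3⌉ = 3 shifts, so k ≥ 3.
k = 3 works: Shift 1→Novak, Shift 2→Novak+Dana, Shift 3→Novak+Eriksen, Shift 4→Eriksen, Shift 5→Eriksen, Shift 6→Dana, Shift 7→Dana.
Loads: Novak 3, Dana 3, Eriksen 3 — all ≤ 3.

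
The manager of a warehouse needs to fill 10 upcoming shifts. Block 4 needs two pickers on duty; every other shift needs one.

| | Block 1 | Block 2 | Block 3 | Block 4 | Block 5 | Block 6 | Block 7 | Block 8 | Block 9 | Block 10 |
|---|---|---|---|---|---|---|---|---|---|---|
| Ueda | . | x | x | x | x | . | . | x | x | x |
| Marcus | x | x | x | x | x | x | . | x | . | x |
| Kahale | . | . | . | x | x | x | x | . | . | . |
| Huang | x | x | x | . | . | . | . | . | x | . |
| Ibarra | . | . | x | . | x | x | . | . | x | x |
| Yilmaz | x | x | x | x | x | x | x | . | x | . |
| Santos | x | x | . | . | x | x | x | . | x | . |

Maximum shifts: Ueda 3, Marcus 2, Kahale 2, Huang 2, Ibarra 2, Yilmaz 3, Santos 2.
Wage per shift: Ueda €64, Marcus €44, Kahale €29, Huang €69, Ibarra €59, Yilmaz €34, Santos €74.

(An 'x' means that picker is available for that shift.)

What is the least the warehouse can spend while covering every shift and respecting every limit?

€494

Picking the cheapest available picker for each shift independently would cost €374, but that ignores the shift limits.
An optimal schedule: Block 1→Yilmaz, Block 2→Yilmaz, Block 3→Yilmaz, Block 4→Kahale+Ueda, Block 5→Ueda, Block 6→Ibarra, Block 7→Kahale, Block 8→Marcus, Block 9→Ibarra, Block 10→Marcus.
Total: 34 + 34 + 34 + 29 + 64 + 64 + 59 + 29 + 44 + 59 + 44 = €494.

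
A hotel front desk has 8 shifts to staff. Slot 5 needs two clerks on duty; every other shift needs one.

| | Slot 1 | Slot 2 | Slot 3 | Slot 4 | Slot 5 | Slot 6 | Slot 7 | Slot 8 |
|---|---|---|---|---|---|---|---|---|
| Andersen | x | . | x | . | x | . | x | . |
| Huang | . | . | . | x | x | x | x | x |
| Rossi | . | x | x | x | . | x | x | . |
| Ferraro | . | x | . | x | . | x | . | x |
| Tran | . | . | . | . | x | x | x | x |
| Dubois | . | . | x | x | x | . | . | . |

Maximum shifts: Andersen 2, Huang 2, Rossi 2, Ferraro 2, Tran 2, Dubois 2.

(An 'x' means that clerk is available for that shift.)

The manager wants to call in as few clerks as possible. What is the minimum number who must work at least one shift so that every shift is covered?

5

9 slots to fill and no one can take more than 2, so at least ⌈9/2⌉ = 5 clerks are needed.
Andersen, Huang, Rossi, Ferraro, and Tran alone can cover everything: Slot 1→Andersen, Slot 2→Rossi, Slot 3→Andersen, Slot 4→Huang, Slot 5→Huang+Tran, Slot 6→Rossi, Slot 7→Tran, Slot 8→Ferraro.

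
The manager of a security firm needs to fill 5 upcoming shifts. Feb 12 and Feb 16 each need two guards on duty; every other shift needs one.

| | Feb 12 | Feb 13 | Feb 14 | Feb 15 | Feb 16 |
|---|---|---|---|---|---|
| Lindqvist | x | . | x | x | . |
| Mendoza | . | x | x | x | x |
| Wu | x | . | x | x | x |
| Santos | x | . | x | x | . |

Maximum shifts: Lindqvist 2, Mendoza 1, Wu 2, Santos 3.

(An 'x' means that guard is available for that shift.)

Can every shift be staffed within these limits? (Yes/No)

No

Total capacity is 8 and 7 slots are needed, so capacity alone doesn't rule it out.
Shifts {Feb 13, Feb 16} need 3 worker-slots in total, but the guards available for any of those shifts (Mendoza and Wu) can supply at most 2 among them. So no valid schedule exists.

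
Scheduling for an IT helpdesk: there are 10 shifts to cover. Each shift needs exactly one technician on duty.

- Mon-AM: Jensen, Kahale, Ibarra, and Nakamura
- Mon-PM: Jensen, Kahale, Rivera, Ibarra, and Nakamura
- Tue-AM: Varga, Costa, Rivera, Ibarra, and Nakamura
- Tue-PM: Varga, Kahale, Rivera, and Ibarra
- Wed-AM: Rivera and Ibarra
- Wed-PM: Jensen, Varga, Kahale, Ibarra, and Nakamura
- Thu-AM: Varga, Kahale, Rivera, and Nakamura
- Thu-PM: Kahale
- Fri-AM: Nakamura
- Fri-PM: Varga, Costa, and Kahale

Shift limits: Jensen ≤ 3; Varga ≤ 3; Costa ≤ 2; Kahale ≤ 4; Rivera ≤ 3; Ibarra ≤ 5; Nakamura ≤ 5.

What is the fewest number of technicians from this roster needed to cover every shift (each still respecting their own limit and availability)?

10 slots to fill and no one can take more than 5, so at least ⌈10/5⌉ = 2 technicians are needed.
Shifts {Wed-AM, Thu-PM, Fri-AM} need 3 slots, but among the technicians available for them (Kahale, Rivera, Ibarra, and Nakamura) any 2 together supply at most 2. So 2 technicians are not enough.
Kahale, Rivera, and Nakamura alone can cover everything: Mon-AM→Kahale, Mon-PM→Rivera, Tue-AM→Rivera, Tue-PM→Kahale, Wed-AM→Rivera, Wed-PM→Nakamura, Thu-AM→Nakamura, Thu-PM→Kahale, Fri-AM→Nakamura, Fri-PM→Kahale.

3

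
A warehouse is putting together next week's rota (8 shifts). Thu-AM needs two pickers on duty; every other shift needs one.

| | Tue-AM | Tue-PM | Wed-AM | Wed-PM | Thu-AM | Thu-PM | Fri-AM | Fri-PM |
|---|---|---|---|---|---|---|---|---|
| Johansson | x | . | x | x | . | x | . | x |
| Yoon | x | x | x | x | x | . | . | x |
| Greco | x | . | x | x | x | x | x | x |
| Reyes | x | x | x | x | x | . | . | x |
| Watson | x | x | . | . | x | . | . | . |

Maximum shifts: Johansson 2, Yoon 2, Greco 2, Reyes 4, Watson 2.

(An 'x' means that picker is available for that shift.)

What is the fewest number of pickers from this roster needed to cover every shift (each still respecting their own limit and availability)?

4

9 slots to fill and no one can take more than 4, so at least ⌈9/4⌉ = 3 pickers are needed.
Any 3 pickers together have capacity at most 4+2+2 = 8 < 9 slots, so 3 can never suffice.
Johansson, Yoon, Greco, and Reyes alone can cover everything: Tue-AM→Johansson, Tue-PM→Yoon, Wed-AM→Reyes, Wed-PM→Reyes, Thu-AM→Yoon+Greco, Thu-PM→Johansson, Fri-AM→Greco, Fri-PM→Reyes.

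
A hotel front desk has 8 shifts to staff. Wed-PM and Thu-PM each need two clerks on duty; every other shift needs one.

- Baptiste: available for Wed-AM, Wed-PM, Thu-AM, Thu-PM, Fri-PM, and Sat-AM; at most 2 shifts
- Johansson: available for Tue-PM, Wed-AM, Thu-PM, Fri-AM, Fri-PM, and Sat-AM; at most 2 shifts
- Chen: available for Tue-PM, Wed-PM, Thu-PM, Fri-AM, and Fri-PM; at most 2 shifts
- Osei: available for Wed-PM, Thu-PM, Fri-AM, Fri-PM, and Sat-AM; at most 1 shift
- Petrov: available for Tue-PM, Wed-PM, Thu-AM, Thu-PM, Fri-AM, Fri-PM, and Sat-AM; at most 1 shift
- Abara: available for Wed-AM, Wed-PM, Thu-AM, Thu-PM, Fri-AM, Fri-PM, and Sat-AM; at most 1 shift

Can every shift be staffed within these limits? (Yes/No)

No

Total capacity is 2+2+2+1+1+1 = 9 but 10 worker-slots are needed — infeasible.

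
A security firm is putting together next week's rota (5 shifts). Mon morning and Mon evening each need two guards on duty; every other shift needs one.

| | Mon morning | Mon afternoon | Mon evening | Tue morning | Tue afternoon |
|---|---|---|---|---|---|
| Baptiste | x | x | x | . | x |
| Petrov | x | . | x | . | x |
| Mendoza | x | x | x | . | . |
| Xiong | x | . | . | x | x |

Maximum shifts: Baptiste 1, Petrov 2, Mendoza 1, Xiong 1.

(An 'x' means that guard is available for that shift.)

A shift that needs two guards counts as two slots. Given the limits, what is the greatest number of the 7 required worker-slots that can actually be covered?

Total capacity across all guards is 1+2+1+1 = 5, and 7 slots are needed, so at most 5 can be filled.
An assignment achieving 5: Mon afternoon→Baptiste, Mon evening→Petrov+Mendoza, Tue morning→Xiong, Tue afternoon→Petrov.
Loads: Baptiste 1/1, Petrov 2/2, Mendoza 1/1, Xiong 1/1.

5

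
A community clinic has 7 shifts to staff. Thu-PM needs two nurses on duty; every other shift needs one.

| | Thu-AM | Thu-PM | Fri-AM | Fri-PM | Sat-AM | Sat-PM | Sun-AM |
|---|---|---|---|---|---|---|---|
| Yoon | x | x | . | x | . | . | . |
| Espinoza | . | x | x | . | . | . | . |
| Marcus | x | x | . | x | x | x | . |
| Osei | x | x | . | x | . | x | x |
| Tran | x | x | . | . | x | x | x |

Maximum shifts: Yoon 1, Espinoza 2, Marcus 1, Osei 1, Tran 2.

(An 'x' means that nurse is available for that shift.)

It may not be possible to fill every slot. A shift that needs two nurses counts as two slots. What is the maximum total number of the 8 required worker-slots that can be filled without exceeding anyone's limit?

Total capacity across all nurses is 1+2+1+1+2 = 7, and 8 slots are needed, so at most 7 can be filled.
An assignment achieving 7: Thu-AM→Tran, Thu-PM→Espinoza, Fri-AM→Espinoza, Fri-PM→Yoon, Sat-AM→Marcus, Sat-PM→Tran, Sun-AM→Osei.
Loads: Yoon 1/1, Espinoza 2/2, Marcus 1/1, Osei 1/1, Tran 2/2.

7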